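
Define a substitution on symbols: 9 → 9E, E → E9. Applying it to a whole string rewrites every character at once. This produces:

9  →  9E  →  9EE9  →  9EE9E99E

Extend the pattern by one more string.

Rewriting each symbol of 9EE9E99E: 9→9E, E→E9, E→E9, 9→9E, E→E9, 9→9E, 9→9E, E→E9, which concatenates to 9E E9 E9 9E E9 9E 9E E9.

9EE9E99EE99E9EE9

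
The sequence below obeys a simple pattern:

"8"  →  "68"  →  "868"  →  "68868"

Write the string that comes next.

This is a Fibonacci-style word recurrence s(k) = s(k−2)·s(k−1): e.g. 8·68 = 868.
The next term joins 868 and 68868.

86868868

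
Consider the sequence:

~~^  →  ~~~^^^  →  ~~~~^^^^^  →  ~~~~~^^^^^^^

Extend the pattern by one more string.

The n-th term is n+1 ~'s then 2n-1 ^'s (n = 1, 2, …).
For the next term, n = 5, so the run lengths are 6, 9.

~~~~~~^^^^^^^^^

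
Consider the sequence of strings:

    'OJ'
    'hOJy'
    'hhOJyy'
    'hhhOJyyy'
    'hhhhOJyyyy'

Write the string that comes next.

hhhhhOJyyyyy

Each term wraps the previous one in h on the left and y on the right.
One more step from hhhhOJyyyy gives the answer.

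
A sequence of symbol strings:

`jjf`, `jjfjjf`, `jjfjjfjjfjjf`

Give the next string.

jjfjjfjjfjjfjjfjjfjjfjjf

Each string is two copies of the previous one concatenated.
So the next term is two copies of jjfjjfjjfjjf.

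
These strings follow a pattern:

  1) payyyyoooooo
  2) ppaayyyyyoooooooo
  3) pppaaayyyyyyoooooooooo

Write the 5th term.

pppppaaaaayyyyyyyyoooooooooooooo

Term n consists of n-2 p's, followed by n-2 a's, followed by n+1 y's, followed by 2n o's, where the shown terms are n = 3, 4, 5.
Setting n = 7 gives 5, 5, 8, 14 characters in each block.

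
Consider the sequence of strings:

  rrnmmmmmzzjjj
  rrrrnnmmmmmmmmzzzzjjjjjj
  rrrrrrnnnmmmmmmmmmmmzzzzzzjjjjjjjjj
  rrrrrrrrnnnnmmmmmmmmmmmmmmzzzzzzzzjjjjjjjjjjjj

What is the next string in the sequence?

rrrrrrrrrrnnnnnmmmmmmmmmmmmmmmmmzzzzzzzzzzjjjjjjjjjjjjjjj

The n-th term is 2n r's then n n's then 3n+2 m's then 2n z's then 3n j's (n = 1, 2, …).
At n = 5 the blocks have lengths 10, 5, 17, 10, 15.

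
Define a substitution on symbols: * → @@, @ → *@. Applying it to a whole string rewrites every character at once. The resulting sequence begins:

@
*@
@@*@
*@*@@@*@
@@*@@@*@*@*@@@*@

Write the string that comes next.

*@*@@@*@*@*@@@*@@@*@@@*@*@*@@@*@

φ(@@*@@@*@*@*@@@*@) expands symbol-by-symbol to *@ *@ @@ *@ *@ *@ @@ *@ @@ *@ @@ *@ *@ *@ @@ *@; joining the 16 pieces gives the next term.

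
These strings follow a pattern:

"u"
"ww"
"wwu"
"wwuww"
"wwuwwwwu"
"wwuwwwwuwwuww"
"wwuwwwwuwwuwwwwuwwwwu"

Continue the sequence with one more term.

wwuwwwwuwwuwwwwuwwwwuwwuwwwwuwwuww

From term 3 onward, concatenate the last term with the second-to-last: ww·u = wwu, wwu·ww = wwuww, …
Continuing: wwuwwwwuwwuwwwwuwwwwu · wwuwwwwuwwuww gives term 8.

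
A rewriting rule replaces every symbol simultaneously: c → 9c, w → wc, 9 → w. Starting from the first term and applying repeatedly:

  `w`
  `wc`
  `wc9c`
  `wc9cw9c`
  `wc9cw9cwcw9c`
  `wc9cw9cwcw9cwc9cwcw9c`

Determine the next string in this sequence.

Replace each of the 21 characters of wc9cw9cwcw9cwc9cwcw9c in place — wc 9c w 9c wc w 9c wc 9c wc w 9c wc 9c w 9c wc 9c wc w 9c — and concatenate.

wc9cw9cwcw9cwc9cwcw9cwc9cw9cwc9cwcw9c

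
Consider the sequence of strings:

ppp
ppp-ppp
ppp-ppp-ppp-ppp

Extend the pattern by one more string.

ppp-ppp-ppp-ppp-ppp-ppp-ppp-ppp

Every step duplicates the string with '-' between the halves.
So the next term is two copies of ppp-ppp-ppp-ppp with '-' between the halves.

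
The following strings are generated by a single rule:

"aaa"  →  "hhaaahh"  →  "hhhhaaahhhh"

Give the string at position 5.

hhhhhhhhaaahhhhhhhh

Each term wraps the previous one in hh on the left and hh on the right.
From hhhhaaahhhh, 2 further steps: hhhhaaahhhh → hhhhhhaaahhhhhh → (answer).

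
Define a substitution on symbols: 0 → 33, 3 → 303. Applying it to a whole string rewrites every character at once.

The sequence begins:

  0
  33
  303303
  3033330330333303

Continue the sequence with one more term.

φ(3033330330333303) expands symbol-by-symbol to 303 33 303 303 303 303 33 303 303 33 303 303 303 303 33 303; joining the 16 pieces gives the next term.

30333303303303303333033033330330330330333303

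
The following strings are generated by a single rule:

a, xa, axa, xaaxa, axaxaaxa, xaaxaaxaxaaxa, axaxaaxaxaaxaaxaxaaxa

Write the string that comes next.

xaaxaaxaxaaxaaxaxaaxaxaaxaaxaxaaxa

From term 3 onward, concatenate the second-to-last term with the last: a·xa = axa, xa·axa = xaaxa, …
So term 8 is xaaxaaxaxaaxa·axaxaaxaxaaxaaxaxaaxa.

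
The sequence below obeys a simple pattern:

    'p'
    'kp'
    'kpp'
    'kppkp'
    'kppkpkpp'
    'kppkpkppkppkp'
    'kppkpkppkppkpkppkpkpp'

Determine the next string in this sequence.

kppkpkppkppkpkppkpkppkppkpkppkppkp

From term 3 onward, concatenate the last term with the second-to-last: kp·p = kpp, kpp·kp = kppkp, …
The next term joins kppkpkppkppkpkppkpkpp and kppkpkppkppkp.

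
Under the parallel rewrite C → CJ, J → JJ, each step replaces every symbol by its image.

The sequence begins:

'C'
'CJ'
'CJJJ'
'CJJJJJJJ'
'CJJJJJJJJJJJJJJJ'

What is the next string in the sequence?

CJJJJJJJJJJJJJJJJJJJJJJJJJJJJJJJ

φ(CJJJJJJJJJJJJJJJ) expands symbol-by-symbol to CJ JJ JJ JJ JJ JJ JJ JJ JJ JJ JJ JJ JJ JJ JJ JJ; joining the 16 pieces gives the next term.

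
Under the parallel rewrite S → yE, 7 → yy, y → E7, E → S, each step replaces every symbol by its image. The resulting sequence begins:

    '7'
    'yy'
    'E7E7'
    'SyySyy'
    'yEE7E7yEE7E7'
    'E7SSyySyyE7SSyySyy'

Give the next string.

Replace each of the 18 characters of E7SSyySyyE7SSyySyy in place — S yy yE yE E7 E7 yE E7 E7 S yy yE yE E7 E7 yE E7 E7 — and concatenate.

SyyyEyEE7E7yEE7E7SyyyEyEE7E7yEE7E7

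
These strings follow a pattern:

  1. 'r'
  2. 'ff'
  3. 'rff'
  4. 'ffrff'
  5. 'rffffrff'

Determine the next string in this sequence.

This is a Fibonacci-style word recurrence s(k) = s(k−2)·s(k−1): e.g. r·ff = rff.
The next term joins ffrff and rffffrff.

ffrffrffffrff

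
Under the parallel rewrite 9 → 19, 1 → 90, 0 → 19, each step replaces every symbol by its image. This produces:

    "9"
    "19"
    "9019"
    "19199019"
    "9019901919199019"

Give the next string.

Applying the rule to each of the 16 symbols of 9019901919199019 gives the pieces 19 19 90 19 19 19 90 19 90 19 90 19 19 19 90 19, which concatenate to the answer.

19199019191990199019901919199019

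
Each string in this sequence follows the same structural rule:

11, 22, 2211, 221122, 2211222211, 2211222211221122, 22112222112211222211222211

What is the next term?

221122221122112222112222112211222211221122

This is a Fibonacci-style word recurrence s(k) = s(k−1)·s(k−2): e.g. 22·11 = 2211.
Continuing: 22112222112211222211222211 · 2211222211221122 gives term 8.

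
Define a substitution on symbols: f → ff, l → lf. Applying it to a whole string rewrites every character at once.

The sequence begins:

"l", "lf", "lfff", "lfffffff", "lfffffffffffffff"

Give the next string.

lfffffffffffffffffffffffffffffff

Replace each of the 16 characters of lfffffffffffffff in place — lf ff ff ff ff ff ff ff ff ff ff ff ff ff ff ff — and concatenate.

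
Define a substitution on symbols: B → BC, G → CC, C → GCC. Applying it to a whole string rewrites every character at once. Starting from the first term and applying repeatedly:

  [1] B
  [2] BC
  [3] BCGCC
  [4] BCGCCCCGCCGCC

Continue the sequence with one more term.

BCGCCCCGCCGCCGCCGCCCCGCCGCCCCGCCGCC

φ(BCGCCCCGCCGCC) expands symbol-by-symbol to BC GCC CC GCC GCC GCC GCC CC GCC GCC CC GCC GCC; joining the 13 pieces gives the next term.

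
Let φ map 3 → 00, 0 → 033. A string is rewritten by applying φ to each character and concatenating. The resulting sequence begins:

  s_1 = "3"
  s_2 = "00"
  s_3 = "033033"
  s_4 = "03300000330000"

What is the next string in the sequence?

Rewriting the 14 symbols of 03300000330000 one by one yields 033 00 00 033 033 033 033 033 00 00 033 033 033 033; concatenated:

03300000330330330330330000033033033033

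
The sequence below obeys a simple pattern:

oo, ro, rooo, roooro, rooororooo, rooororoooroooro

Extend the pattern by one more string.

rooororooorooororooororooo

From term 3 onward, concatenate the last term with the second-to-last: ro·oo = rooo, rooo·ro = roooro, …
Continuing: rooororoooroooro · rooororooo gives term 7.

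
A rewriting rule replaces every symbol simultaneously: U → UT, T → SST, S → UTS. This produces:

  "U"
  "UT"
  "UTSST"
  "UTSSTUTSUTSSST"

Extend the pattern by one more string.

Rewriting the 14 symbols of UTSSTUTSUTSSST one by one yields UT SST UTS UTS SST UT SST UTS UT SST UTS UTS UTS SST; concatenated:

UTSSTUTSUTSSSTUTSSTUTSUTSSTUTSUTSUTSSST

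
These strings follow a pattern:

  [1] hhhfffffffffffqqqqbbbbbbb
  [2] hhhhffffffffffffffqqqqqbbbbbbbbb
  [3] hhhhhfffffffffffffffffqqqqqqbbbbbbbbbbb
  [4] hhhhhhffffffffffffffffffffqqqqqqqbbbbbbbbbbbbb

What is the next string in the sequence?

Each string has the form h^{n} f^{3n+2} q^{n+1} b^{2n+1}, where the shown terms are n = 3, 4, 5, 6.
For the next term, n = 7, so the run lengths are 7, 23, 8, 15.

hhhhhhhfffffffffffffffffffffffqqqqqqqqbbbbbbbbbbbbbbb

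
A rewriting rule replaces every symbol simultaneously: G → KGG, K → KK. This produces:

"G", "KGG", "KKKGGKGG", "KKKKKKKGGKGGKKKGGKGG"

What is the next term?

Rewriting the 20 symbols of KKKKKKKGGKGGKKKGGKGG one by one yields KK KK KK KK KK KK KK KGG KGG KK KGG KGG KK KK KK KGG KGG KK KGG KGG; concatenated:

KKKKKKKKKKKKKKKGGKGGKKKGGKGGKKKKKKKGGKGGKKKGGKGG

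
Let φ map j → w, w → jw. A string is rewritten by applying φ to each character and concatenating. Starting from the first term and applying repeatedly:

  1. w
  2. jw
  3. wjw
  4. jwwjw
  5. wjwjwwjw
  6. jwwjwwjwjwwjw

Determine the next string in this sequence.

wjwjwwjwjwwjwwjwjwwjw

Applying the rule to each of the 13 symbols of jwwjwwjwjwwjw gives the pieces w jw jw w jw jw w jw w jw jw w jw, which concatenate to the answer.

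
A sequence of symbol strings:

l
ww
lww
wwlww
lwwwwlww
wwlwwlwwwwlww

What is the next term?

From term 3 onward, concatenate the second-to-last term with the last: l·ww = lww, ww·lww = wwlww, …
So term 7 is lwwwwlww·wwlwwlwwwwlww.

lwwwwlwwwwlwwlwwwwlww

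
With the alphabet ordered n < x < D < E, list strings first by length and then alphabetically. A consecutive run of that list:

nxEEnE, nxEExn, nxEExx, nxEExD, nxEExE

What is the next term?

Treat nxEExE as a base-4 numeral over the given alphabet and add one, carrying through any trailing E's.

nxEEDn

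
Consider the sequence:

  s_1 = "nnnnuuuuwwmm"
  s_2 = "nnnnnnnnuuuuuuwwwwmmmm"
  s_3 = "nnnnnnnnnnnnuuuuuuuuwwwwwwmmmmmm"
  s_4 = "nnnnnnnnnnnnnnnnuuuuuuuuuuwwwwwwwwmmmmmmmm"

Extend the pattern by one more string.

Reading off run lengths: n runs 4, 8, 12, 16; u runs 4, 6, 8, 10; w runs 2, 4, 6, 8; m runs 2, 4, 6, 8 — each is linear in n (n = 1, 2, …).
At n = 5 the blocks have lengths 20, 12, 10, 10.

nnnnnnnnnnnnnnnnnnnnuuuuuuuuuuuuwwwwwwwwwwmmmmmmmmmm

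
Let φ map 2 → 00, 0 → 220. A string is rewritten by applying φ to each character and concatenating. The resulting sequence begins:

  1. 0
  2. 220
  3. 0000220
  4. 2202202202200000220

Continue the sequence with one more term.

φ(2202202202200000220) expands symbol-by-symbol to 00 00 220 00 00 220 00 00 220 00 00 220 220 220 220 220 00 00 220; joining the 19 pieces gives the next term.

00002200000220000022000002202202202202200000220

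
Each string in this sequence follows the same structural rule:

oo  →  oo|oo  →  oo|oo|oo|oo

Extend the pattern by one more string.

oo|oo|oo|oo|oo|oo|oo|oo

Each string is two copies of the previous one joined by '|'.
One more doubling of oo|oo|oo|oo gives the answer.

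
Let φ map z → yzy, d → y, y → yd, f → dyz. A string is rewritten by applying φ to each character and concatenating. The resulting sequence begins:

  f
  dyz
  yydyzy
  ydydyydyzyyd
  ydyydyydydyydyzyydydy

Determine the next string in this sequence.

Applying the rule to each of the 21 symbols of ydyydyydydyydyzyydydy gives the pieces yd y yd yd y yd yd y yd y yd yd y yd yzy yd yd y yd y yd, which concatenate to the answer.

ydyydydyydydyydyydydyydyzyydydyydyyd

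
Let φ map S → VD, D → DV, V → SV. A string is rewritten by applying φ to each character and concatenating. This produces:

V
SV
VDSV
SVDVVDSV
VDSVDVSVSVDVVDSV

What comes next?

SVDVVDSVDVSVVDSVVDSVDVSVSVDVVDSV

Replace each of the 16 characters of VDSVDVSVSVDVVDSV in place — SV DV VD SV DV SV VD SV VD SV DV SV SV DV VD SV — and concatenate.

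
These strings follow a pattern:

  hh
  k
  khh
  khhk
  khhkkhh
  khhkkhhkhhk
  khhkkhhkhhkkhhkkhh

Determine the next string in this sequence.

khhkkhhkhhkkhhkkhhkhhkkhhkhhk

From term 3 onward, concatenate the last term with the second-to-last: k·hh = khh, khh·k = khhk, …
So term 8 is khhkkhhkhhkkhhkkhh·khhkkhhkhhk.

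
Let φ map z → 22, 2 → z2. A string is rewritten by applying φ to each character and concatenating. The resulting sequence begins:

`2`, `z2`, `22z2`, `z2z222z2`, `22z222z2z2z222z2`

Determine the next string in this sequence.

Rewriting the 16 symbols of 22z222z2z2z222z2 one by one yields z2 z2 22 z2 z2 z2 22 z2 22 z2 22 z2 z2 z2 22 z2; concatenated:

z2z222z2z2z222z222z222z2z2z222z2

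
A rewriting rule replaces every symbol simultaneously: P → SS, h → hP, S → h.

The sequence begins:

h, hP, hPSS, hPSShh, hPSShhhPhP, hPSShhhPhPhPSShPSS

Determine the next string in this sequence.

hPSShhhPhPhPSShPSShPSShhhPSShh

Applying the rule to each of the 18 symbols of hPSShhhPhPhPSShPSS gives the pieces hP SS h h hP hP hP SS hP SS hP SS h h hP SS h h, which concatenate to the answer.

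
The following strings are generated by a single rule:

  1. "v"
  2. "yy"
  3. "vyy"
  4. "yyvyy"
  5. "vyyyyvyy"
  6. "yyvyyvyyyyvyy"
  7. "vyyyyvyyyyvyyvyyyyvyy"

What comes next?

yyvyyvyyyyvyyvyyyyvyyyyvyyvyyyyvyy

From term 3 onward, concatenate the second-to-last term with the last: v·yy = vyy, yy·vyy = yyvyy, …
The next term joins yyvyyvyyyyvyy and vyyyyvyyyyvyyvyyyyvyy.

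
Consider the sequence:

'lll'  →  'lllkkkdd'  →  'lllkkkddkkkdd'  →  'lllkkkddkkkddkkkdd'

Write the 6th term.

The strings grow by a fixed suffix kkkdd each time.
From lllkkkddkkkddkkkdd, 2 further steps: lllkkkddkkkddkkkdd → lllkkkddkkkddkkkddkkkdd → (answer).

lllkkkddkkkddkkkddkkkddkkkdd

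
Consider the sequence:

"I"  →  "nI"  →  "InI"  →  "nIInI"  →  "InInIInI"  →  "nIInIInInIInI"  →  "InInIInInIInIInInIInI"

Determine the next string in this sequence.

nIInIInInIInIInInIInInIInIInInIInI

This is a Fibonacci-style word recurrence s(k) = s(k−2)·s(k−1): e.g. I·nI = InI.
Continuing: nIInIInInIInI · InInIInInIInIInInIInI gives term 8.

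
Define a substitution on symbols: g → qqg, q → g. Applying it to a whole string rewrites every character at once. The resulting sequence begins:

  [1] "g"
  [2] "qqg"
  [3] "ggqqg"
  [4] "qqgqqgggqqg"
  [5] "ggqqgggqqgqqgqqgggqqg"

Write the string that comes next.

Applying the rule to each of the 21 symbols of ggqqgggqqgqqgqqgggqqg gives the pieces qqg qqg g g qqg qqg qqg g g qqg g g qqg g g qqg qqg qqg g g qqg, which concatenate to the answer.

qqgqqgggqqgqqgqqgggqqgggqqgggqqgqqgqqgggqqg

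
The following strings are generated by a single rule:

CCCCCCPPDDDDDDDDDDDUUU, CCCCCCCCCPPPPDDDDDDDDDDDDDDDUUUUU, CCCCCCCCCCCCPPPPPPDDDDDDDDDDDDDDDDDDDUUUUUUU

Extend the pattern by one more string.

CCCCCCCCCCCCCCCPPPPPPPPDDDDDDDDDDDDDDDDDDDDDDDUUUUUUUUU

The n-th term is 3n C's then 2n-2 P's then 4n+3 D's then 2n-1 U's, where the shown terms are n = 2, 3, 4.
For the next term, n = 5, so the run lengths are 15, 8, 23, 9.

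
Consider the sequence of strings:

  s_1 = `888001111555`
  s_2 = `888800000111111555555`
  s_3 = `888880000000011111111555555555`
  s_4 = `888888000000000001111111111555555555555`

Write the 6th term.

Each string has the form 8^{n+2} 0^{3n-1} 1^{2n+2} 5^{3n} (n = 1, 2, …).
Setting n = 6 gives 8, 17, 14, 18 characters in each block.

888888880000000000000000011111111111111555555555555555555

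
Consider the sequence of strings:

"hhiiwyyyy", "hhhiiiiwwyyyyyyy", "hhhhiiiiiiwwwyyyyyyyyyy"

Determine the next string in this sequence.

Each string has the form h^{n+1} i^{2n} w^{n} y^{3n+1} (n = 1, 2, …).
For the next term, n = 4, so the run lengths are 5, 8, 4, 13.

hhhhhiiiiiiiiwwwwyyyyyyyyyyyyy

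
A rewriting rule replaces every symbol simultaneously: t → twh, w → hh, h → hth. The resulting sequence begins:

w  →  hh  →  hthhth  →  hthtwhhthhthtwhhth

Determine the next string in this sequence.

Applying the rule to each of the 18 symbols of hthtwhhthhthtwhhth gives the pieces hth twh hth twh hh hth hth twh hth hth twh hth twh hh hth hth twh hth, which concatenate to the answer.

hthtwhhthtwhhhhthhthtwhhthhthtwhhthtwhhhhthhthtwhhth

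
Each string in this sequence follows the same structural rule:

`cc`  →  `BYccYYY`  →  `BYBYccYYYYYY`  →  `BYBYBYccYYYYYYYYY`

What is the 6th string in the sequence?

s(k+1) = BY·s(k)·YYY, so each term gains BY as a prefix and YYY as a suffix.
From BYBYBYccYYYYYYYYY, 2 further steps: BYBYBYccYYYYYYYYY → BYBYBYBYccYYYYYYYYYYYY → (answer).

BYBYBYBYBYccYYYYYYYYYYYYYYY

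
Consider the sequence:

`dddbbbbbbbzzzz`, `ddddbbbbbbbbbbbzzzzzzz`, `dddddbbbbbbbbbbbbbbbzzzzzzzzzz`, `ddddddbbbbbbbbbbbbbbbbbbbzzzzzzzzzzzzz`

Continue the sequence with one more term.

Term n consists of n+1 d's, followed by 4n-1 b's, followed by 3n-2 z's, where the shown terms are n = 2, 3, 4, 5.
At n = 6 the blocks have lengths 7, 23, 16.

dddddddbbbbbbbbbbbbbbbbbbbbbbbzzzzzzzzzzzzzzzz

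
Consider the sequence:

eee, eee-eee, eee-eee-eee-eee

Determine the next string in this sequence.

Every step duplicates the string with '-' between the halves.
So the next term is two copies of eee-eee-eee-eee with '-' between the halves.

eee-eee-eee-eee-eee-eee-eee-eee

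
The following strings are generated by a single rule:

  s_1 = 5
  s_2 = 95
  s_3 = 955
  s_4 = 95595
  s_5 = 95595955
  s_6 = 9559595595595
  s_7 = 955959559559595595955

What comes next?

9559595595595955959559559595595595

Each term (from the third on) is the previous term followed by the one before it: term 3 = 95·5 = 955.
The next term joins 955959559559595595955 and 9559595595595.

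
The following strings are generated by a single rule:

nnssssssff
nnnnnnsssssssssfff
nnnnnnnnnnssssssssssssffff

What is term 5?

nnnnnnnnnnnnnnnnnnssssssssssssssssssffffff

The n-th term is 4n-2 n's then 3n+3 s's then n+1 f's (n = 1, 2, …).
For term 5, n = 5, so the run lengths are 18, 18, 6.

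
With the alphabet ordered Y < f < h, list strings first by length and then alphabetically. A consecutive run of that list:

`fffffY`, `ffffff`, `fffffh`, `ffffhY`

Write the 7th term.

fffhYY

Continuing the enumeration 3 steps past ffffhY: ffffhY → ffffhf → ffffhh → (answer).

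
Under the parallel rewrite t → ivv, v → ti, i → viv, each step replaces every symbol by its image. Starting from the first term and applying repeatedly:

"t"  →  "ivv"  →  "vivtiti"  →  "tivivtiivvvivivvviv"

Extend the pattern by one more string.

φ(tivivtiivvvivivvviv) expands symbol-by-symbol to ivv viv ti viv ti ivv viv viv ti ti ti viv ti viv ti ti ti viv ti; joining the 19 pieces gives the next term.

ivvvivtivivtiivvvivvivtititivivtivivtititivivti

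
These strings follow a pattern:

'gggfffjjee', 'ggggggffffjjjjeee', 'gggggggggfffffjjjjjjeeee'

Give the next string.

ggggggggggggffffffjjjjjjjjeeeee

Reading off run lengths: g runs 3, 6, 9; f runs 3, 4, 5; j runs 2, 4, 6; e runs 2, 3, 4 — each is linear in n (n = 1, 2, …).
For the next term, n = 4, so the run lengths are 12, 6, 8, 5.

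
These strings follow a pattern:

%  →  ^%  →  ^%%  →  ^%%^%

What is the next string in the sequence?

^%%^%^%%

From term 3 onward, concatenate the last term with the second-to-last: ^%·% = ^%%, ^%%·^% = ^%%^%, …
The next term joins ^%%^% and ^%%.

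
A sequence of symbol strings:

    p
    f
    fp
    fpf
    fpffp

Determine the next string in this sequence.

This is a Fibonacci-style word recurrence s(k) = s(k−1)·s(k−2): e.g. f·p = fp.
The next term joins fpffp and fpf.

fpffpfpf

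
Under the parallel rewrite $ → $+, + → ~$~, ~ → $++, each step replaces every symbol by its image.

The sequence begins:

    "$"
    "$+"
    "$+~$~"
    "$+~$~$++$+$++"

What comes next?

Applying the rule to each of the 13 symbols of $+~$~$++$+$++ gives the pieces $+ ~$~ $++ $+ $++ $+ ~$~ ~$~ $+ ~$~ $+ ~$~ ~$~, which concatenate to the answer.

$+~$~$++$+$++$+~$~~$~$+~$~$+~$~~$~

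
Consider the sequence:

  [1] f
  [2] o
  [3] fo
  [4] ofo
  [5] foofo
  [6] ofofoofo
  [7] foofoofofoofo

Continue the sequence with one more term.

ofofoofofoofoofofoofo

From term 3 onward, concatenate the second-to-last term with the last: f·o = fo, o·fo = ofo, …
So term 8 is ofofoofo·foofoofofoofo.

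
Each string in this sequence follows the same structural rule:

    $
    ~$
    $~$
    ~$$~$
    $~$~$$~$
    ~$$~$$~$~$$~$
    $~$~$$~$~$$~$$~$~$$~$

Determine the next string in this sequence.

Each term (from the third on) is the two preceding terms concatenated in order: term 3 = $·~$ = $~$.
The next term joins ~$$~$$~$~$$~$ and $~$~$$~$~$$~$$~$~$$~$.

~$$~$$~$~$$~$$~$~$$~$~$$~$$~$~$$~$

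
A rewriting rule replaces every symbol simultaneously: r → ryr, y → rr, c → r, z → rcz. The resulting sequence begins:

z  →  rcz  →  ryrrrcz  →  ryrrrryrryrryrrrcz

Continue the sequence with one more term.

Rewriting the 18 symbols of ryrrrryrryrryrrrcz one by one yields ryr rr ryr ryr ryr ryr rr ryr ryr rr ryr ryr rr ryr ryr ryr r rcz; concatenated:

ryrrrryrryrryrryrrrryrryrrrryrryrrrryrryrryrrrcz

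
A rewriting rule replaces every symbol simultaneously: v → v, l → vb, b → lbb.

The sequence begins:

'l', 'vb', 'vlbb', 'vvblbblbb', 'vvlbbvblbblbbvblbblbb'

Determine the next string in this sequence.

Rewriting the 21 symbols of vvlbbvblbblbbvblbblbb one by one yields v v vb lbb lbb v lbb vb lbb lbb vb lbb lbb v lbb vb lbb lbb vb lbb lbb; concatenated:

vvvblbblbbvlbbvblbblbbvblbblbbvlbbvblbblbbvblbblbb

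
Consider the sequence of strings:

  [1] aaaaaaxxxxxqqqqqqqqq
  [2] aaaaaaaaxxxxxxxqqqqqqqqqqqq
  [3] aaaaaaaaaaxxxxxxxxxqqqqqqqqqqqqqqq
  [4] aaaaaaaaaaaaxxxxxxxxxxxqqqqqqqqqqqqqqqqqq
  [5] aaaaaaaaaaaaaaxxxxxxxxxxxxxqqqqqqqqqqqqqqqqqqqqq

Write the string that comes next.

The n-th term is 2n a's then 2n-1 x's then 3n q's, where the shown terms are n = 3, 4, 5, 6, 7.
At n = 8 the blocks have lengths 16, 15, 24.

aaaaaaaaaaaaaaaaxxxxxxxxxxxxxxxqqqqqqqqqqqqqqqqqqqqqqqq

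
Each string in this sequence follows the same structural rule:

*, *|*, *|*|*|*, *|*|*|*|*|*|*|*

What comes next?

s(k+1) = s(k)·|·s(k) — each term doubles the last with '|' between the halves.
So the next term is two copies of *|*|*|*|*|*|*|* with '|' between the halves.

*|*|*|*|*|*|*|*|*|*|*|*|*|*|*|*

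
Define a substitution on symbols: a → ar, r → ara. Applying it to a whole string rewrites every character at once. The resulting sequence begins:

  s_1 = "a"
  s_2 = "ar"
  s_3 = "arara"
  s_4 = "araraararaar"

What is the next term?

araraararaarararaararaararara

Rewriting each symbol of araraararaar: a→ar, r→ara, a→ar, r→ara, a→ar, a→ar, r→ara, a→ar, r→ara, a→ar, a→ar, r→ara, which concatenates to ar ara ar ara ar ar ara ar ara ar ar ara.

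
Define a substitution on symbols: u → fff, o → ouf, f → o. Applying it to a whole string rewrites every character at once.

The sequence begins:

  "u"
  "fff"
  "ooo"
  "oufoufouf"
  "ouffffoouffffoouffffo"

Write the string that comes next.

φ(ouffffoouffffoouffffo) expands symbol-by-symbol to ouf fff o o o o ouf ouf fff o o o o ouf ouf fff o o o o ouf; joining the 21 pieces gives the next term.

ouffffoooooufouffffoooooufouffffooooouf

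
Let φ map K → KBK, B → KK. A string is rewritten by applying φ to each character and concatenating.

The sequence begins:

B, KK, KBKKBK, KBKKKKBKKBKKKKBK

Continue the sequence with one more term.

φ(KBKKKKBKKBKKKKBK) expands symbol-by-symbol to KBK KK KBK KBK KBK KBK KK KBK KBK KK KBK KBK KBK KBK KK KBK; joining the 16 pieces gives the next term.

KBKKKKBKKBKKBKKBKKKKBKKBKKKKBKKBKKBKKBKKKKBK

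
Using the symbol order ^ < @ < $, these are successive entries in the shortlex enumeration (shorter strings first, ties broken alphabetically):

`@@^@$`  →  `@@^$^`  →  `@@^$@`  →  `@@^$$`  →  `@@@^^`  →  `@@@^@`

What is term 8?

@@@@^

Continuing the enumeration 2 steps past @@@^@: @@@^@ → @@@^$ → (answer).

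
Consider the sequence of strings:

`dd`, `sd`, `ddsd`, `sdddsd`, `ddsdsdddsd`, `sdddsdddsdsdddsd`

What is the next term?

From term 3 onward, concatenate the second-to-last term with the last: dd·sd = ddsd, sd·ddsd = sdddsd, …
The next term joins ddsdsdddsd and sdddsdddsdsdddsd.

ddsdsdddsdsdddsdddsdsdddsd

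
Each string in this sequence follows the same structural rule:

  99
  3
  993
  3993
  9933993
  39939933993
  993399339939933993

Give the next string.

This is a Fibonacci-style word recurrence s(k) = s(k−2)·s(k−1): e.g. 99·3 = 993.
The next term joins 39939933993 and 993399339939933993.

39939933993993399339939933993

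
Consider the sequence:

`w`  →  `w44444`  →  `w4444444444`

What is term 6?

w4444444444444444444444444

Each term is the previous one with 44444 appended.
From w4444444444, 3 further steps: w4444444444 → w444444444444444 → w44444444444444444444 → (answer).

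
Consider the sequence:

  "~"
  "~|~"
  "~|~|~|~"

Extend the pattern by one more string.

~|~|~|~|~|~|~|~

Every step duplicates the string with '|' between the halves.
So the next term is two copies of ~|~|~|~ with '|' between the halves.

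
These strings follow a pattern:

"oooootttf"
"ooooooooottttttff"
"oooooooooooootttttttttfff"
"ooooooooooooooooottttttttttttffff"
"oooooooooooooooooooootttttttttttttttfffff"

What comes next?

ooooooooooooooooooooooooottttttttttttttttttffffff

Each string has the form o^{4n+1} t^{3n} f^{n} (n = 1, 2, …).
At n = 6 the blocks have lengths 25, 18, 6.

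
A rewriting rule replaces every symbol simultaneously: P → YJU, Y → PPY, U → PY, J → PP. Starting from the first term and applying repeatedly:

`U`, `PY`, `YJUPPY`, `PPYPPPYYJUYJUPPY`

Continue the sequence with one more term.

Rewriting the 16 symbols of PPYPPPYYJUYJUPPY one by one yields YJU YJU PPY YJU YJU YJU PPY PPY PP PY PPY PP PY YJU YJU PPY; concatenated:

YJUYJUPPYYJUYJUYJUPPYPPYPPPYPPYPPPYYJUYJUPPY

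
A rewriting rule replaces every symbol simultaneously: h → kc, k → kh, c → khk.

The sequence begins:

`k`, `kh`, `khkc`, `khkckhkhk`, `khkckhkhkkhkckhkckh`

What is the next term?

Replace each of the 19 characters of khkckhkhkkhkckhkckh in place — kh kc kh khk kh kc kh kc kh kh kc kh khk kh kc kh khk kh kc — and concatenate.

khkckhkhkkhkckhkckhkhkckhkhkkhkckhkhkkhkc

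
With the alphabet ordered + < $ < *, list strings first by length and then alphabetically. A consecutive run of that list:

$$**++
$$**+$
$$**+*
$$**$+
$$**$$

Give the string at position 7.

$$***+

Stepping forward 2 times from $$**$$: $$**$$ → $$**$*, then the target.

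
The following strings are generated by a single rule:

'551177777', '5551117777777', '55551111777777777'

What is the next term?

555551111177777777777

Reading off run lengths: 5 runs 2, 3, 4; 1 runs 2, 3, 4; 7 runs 5, 7, 9 — each is linear in n, where the shown terms are n = 2, 3, 4.
For the next term, n = 5, so the run lengths are 5, 5, 11.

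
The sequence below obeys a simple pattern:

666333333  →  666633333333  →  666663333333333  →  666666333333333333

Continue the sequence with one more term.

The n-th term is n 6's then 2n 3's, where the shown terms are n = 3, 4, 5, 6.
At n = 7 the blocks have lengths 7, 14.

666666633333333333333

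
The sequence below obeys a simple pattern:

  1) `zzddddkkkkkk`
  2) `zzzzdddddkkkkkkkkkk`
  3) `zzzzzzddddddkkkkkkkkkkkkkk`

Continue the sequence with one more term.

zzzzzzzzdddddddkkkkkkkkkkkkkkkkkk

Reading off run lengths: z runs 2, 4, 6; d runs 4, 5, 6; k runs 6, 10, 14 — each is linear in n (n = 1, 2, …).
For the next term, n = 4, so the run lengths are 8, 7, 18.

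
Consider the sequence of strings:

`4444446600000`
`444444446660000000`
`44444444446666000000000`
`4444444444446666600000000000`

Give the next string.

444444444444446666660000000000000

Each string has the form 4^{2n+2} 6^{n} 0^{2n+1}, where the shown terms are n = 2, 3, 4, 5.
Setting n = 6 gives 14, 6, 13 characters in each block.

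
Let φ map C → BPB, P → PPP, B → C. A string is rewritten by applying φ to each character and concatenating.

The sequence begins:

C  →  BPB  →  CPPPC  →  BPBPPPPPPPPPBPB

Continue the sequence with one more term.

φ(BPBPPPPPPPPPBPB) expands symbol-by-symbol to C PPP C PPP PPP PPP PPP PPP PPP PPP PPP PPP C PPP C; joining the 15 pieces gives the next term.

CPPPCPPPPPPPPPPPPPPPPPPPPPPPPPPPCPPPC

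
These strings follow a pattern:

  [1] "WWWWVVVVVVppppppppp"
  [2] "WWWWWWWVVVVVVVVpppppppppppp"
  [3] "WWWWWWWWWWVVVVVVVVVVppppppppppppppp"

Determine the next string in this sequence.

WWWWWWWWWWWWWVVVVVVVVVVVVpppppppppppppppppp

Reading off run lengths: W runs 4, 7, 10; V runs 6, 8, 10; p runs 9, 12, 15 — each is linear in n, where the shown terms are n = 2, 3, 4.
At n = 5 the blocks have lengths 13, 12, 18.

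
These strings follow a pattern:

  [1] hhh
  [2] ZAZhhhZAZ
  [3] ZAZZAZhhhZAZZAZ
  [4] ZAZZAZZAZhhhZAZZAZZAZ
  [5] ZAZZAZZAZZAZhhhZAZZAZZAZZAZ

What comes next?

Every step adds ZAZ to the front and ZAZ to the end of the previous string.
Applying this once more to ZAZZAZZAZZAZhhhZAZZAZZAZZAZ:

ZAZZAZZAZZAZZAZhhhZAZZAZZAZZAZZAZ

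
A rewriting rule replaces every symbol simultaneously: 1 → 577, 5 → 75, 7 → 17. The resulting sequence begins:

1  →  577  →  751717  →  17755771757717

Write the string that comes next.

5771717757517175771775171757717

Replace each of the 14 characters of 17755771757717 in place — 577 17 17 75 75 17 17 577 17 75 17 17 577 17 — and concatenate.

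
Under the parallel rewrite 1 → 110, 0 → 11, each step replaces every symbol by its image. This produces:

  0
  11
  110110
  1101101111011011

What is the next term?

11011011110110111101101101101111011011110110

φ(1101101111011011) expands symbol-by-symbol to 110 110 11 110 110 11 110 110 110 110 11 110 110 11 110 110; joining the 16 pieces gives the next term.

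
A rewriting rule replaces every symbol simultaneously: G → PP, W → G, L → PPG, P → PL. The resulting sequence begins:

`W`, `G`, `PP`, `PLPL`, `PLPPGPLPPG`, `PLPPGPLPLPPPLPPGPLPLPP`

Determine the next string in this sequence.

Rewriting the 22 symbols of PLPPGPLPLPPPLPPGPLPLPP one by one yields PL PPG PL PL PP PL PPG PL PPG PL PL PL PPG PL PL PP PL PPG PL PPG PL PL; concatenated:

PLPPGPLPLPPPLPPGPLPPGPLPLPLPPGPLPLPPPLPPGPLPPGPLPL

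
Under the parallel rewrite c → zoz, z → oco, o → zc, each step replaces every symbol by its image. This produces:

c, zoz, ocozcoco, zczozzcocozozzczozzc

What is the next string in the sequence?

Replace each of the 20 characters of zczozzcocozozzczozzc in place — oco zoz oco zc oco oco zoz zc zoz zc oco zc oco oco zoz oco zc oco oco zoz — and concatenate.

ocozozocozcocoocozozzczozzcocozcocoocozozocozcocoocozoz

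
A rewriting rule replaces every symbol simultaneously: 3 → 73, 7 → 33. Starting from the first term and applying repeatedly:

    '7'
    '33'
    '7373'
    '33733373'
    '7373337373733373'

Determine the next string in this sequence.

Replace each of the 16 characters of 7373337373733373 in place — 33 73 33 73 73 73 33 73 33 73 33 73 73 73 33 73 — and concatenate.

33733373737333733373337373733373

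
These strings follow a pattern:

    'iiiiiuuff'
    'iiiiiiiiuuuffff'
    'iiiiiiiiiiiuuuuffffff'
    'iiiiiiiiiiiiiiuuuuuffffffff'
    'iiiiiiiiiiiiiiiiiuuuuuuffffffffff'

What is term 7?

The n-th term is 3n+2 i's then n+1 u's then 2n f's (n = 1, 2, …).
Setting n = 7 gives 23, 8, 14 characters in each block.

iiiiiiiiiiiiiiiiiiiiiiiuuuuuuuuffffffffffffff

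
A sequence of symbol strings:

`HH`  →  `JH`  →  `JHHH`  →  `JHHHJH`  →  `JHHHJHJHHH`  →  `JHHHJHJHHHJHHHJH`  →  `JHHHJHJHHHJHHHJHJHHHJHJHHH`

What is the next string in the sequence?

This is a Fibonacci-style word recurrence s(k) = s(k−1)·s(k−2): e.g. JH·HH = JHHH.
The next term joins JHHHJHJHHHJHHHJHJHHHJHJHHH and JHHHJHJHHHJHHHJH.

JHHHJHJHHHJHHHJHJHHHJHJHHHJHHHJHJHHHJHHHJH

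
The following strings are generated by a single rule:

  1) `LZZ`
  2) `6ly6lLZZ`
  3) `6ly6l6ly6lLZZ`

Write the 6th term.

6ly6l6ly6l6ly6l6ly6l6ly6lLZZ

Every step adds 6ly6l at the front: s(k+1) = 6ly6l·s(k).
From 6ly6l6ly6lLZZ, 3 further steps: 6ly6l6ly6lLZZ → 6ly6l6ly6l6ly6lLZZ → 6ly6l6ly6l6ly6l6ly6lLZZ → (answer).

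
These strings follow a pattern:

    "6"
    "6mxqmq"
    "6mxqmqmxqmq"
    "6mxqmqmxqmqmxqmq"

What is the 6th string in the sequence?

6mxqmqmxqmqmxqmqmxqmqmxqmq

Every step adds mxqmq to the end: s(k+1) = s(k)·mxqmq.
From 6mxqmqmxqmqmxqmq, 2 further steps: 6mxqmqmxqmqmxqmq → 6mxqmqmxqmqmxqmqmxqmq → (answer).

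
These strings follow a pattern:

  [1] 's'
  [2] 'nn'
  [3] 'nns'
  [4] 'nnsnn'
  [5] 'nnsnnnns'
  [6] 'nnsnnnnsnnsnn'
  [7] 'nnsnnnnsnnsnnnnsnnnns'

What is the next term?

nnsnnnnsnnsnnnnsnnnnsnnsnnnnsnnsnn

From term 3 onward, concatenate the last term with the second-to-last: nn·s = nns, nns·nn = nnsnn, …
So term 8 is nnsnnnnsnnsnnnnsnnnns·nnsnnnnsnnsnn.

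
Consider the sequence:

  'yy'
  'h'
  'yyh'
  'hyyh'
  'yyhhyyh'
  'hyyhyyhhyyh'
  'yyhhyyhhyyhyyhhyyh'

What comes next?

This is a Fibonacci-style word recurrence s(k) = s(k−2)·s(k−1): e.g. yy·h = yyh.
The next term joins hyyhyyhhyyh and yyhhyyhhyyhyyhhyyh.

hyyhyyhhyyhyyhhyyhhyyhyyhhyyh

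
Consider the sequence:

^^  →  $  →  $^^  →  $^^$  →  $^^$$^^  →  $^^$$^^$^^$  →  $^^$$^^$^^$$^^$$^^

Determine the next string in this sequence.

$^^$$^^$^^$$^^$$^^$^^$$^^$^^$

From term 3 onward, concatenate the last term with the second-to-last: $·^^ = $^^, $^^·$ = $^^$, …
So term 8 is $^^$$^^$^^$$^^$$^^·$^^$$^^$^^$.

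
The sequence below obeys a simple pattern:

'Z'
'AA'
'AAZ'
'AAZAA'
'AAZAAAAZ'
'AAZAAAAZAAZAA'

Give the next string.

This is a Fibonacci-style word recurrence s(k) = s(k−1)·s(k−2): e.g. AA·Z = AAZ.
The next term joins AAZAAAAZAAZAA and AAZAAAAZ.

AAZAAAAZAAZAAAAZAAAAZ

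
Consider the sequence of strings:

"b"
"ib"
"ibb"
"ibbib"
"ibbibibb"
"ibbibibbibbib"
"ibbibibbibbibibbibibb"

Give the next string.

Each term (from the third on) is the previous term followed by the one before it: term 3 = ib·b = ibb.
Continuing: ibbibibbibbibibbibibb · ibbibibbibbib gives term 8.

ibbibibbibbibibbibibbibbibibbibbib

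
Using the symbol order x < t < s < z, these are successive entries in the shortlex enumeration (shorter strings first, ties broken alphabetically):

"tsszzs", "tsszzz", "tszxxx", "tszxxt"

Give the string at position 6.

tszxxz

Stepping forward 2 times from tszxxt: tszxxt → tszxxs, then the target.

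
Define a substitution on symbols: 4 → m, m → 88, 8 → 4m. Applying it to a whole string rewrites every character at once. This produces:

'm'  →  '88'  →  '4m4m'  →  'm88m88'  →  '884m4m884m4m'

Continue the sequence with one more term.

4m4mm88m884m4mm88m88

Expanding 884m4m884m4m: 8→4m, 8→4m, 4→m, m→88, 4→m, m→88, 8→4m, 8→4m, 4→m, m→88, 4→m, m→88. Concatenated: 4m 4m m 88 m 88 4m 4m m 88 m 88.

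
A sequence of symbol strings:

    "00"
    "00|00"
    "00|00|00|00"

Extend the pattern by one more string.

00|00|00|00|00|00|00|00

s(k+1) = s(k)·|·s(k) — each term doubles the last with '|' between the halves.
One more doubling of 00|00|00|00 gives the answer.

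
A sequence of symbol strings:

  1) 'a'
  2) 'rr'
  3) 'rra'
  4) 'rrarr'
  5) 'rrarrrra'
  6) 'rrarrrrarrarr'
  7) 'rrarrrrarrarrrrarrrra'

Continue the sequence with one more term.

rrarrrrarrarrrrarrrrarrarrrrarrarr

From term 3 onward, concatenate the last term with the second-to-last: rr·a = rra, rra·rr = rrarr, …
The next term joins rrarrrrarrarrrrarrrra and rrarrrrarrarr.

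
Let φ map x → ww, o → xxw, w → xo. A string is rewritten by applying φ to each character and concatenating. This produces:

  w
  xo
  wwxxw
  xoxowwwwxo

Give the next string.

wwxxwwwxxwxoxoxoxowwxxw

Rewriting each symbol of xoxowwwwxo: x→ww, o→xxw, x→ww, o→xxw, w→xo, w→xo, w→xo, w→xo, x→ww, o→xxw, which concatenates to ww xxw ww xxw xo xo xo xo ww xxw.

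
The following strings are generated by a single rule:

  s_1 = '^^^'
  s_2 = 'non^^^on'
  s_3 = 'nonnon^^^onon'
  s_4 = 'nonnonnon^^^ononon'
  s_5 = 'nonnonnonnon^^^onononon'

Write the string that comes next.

Each term wraps the previous one in non on the left and on on the right.
Applying this once more to nonnonnonnon^^^onononon:

nonnonnonnonnon^^^ononononon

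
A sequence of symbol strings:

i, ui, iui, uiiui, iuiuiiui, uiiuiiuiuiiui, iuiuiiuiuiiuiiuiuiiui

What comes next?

From term 3 onward, concatenate the second-to-last term with the last: i·ui = iui, ui·iui = uiiui, …
Continuing: uiiuiiuiuiiui · iuiuiiuiuiiuiiuiuiiui gives term 8.

uiiuiiuiuiiuiiuiuiiuiuiiuiiuiuiiui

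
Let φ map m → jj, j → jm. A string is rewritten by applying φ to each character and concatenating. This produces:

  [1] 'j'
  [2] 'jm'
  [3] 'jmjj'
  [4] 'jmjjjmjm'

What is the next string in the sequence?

Apply φ to jmjjjmjm symbol by symbol: j→jm, m→jj, j→jm, j→jm, j→jm, m→jj, j→jm, m→jj; joined: jm jj jm jm jm jj jm jj.

jmjjjmjmjmjjjmjj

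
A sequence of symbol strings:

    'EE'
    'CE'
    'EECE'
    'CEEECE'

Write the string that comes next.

This is a Fibonacci-style word recurrence s(k) = s(k−2)·s(k−1): e.g. EE·CE = EECE.
So term 5 is EECE·CEEECE.

EECECEEECE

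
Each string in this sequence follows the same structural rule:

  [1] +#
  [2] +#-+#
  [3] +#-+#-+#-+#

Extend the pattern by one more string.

+#-+#-+#-+#-+#-+#-+#-+#

Every step duplicates the string with '-' between the halves.
So the next term is two copies of +#-+#-+#-+# with '-' between the halves.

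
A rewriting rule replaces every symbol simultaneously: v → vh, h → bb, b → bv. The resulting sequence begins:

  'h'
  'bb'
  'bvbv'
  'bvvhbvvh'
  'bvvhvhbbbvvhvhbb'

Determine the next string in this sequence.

bvvhvhbbvhbbbvbvbvvhvhbbvhbbbvbv

Replace each of the 16 characters of bvvhvhbbbvvhvhbb in place — bv vh vh bb vh bb bv bv bv vh vh bb vh bb bv bv — and concatenate.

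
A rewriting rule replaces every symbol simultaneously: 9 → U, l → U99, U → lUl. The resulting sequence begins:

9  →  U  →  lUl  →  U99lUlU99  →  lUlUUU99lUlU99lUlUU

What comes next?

Rewriting the 19 symbols of lUlUUU99lUlU99lUlUU one by one yields U99 lUl U99 lUl lUl lUl U U U99 lUl U99 lUl U U U99 lUl U99 lUl lUl; concatenated:

U99lUlU99lUllUllUlUUU99lUlU99lUlUUU99lUlU99lUllUl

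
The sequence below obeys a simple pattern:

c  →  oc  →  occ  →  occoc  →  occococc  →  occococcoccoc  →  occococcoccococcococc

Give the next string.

This is a Fibonacci-style word recurrence s(k) = s(k−1)·s(k−2): e.g. oc·c = occ.
The next term joins occococcoccococcococc and occococcoccoc.

occococcoccococcococcoccococcoccoc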